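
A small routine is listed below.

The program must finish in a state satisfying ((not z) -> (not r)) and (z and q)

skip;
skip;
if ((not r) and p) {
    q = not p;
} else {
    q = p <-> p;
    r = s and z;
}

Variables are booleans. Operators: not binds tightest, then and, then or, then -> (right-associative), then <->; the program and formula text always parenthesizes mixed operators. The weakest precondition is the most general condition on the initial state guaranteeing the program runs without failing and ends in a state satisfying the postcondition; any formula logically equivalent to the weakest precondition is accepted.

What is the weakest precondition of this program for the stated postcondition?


Working backward. After the program, the postcondition ((not z) -> (not r)) and (z and q) must hold; in canonical form it is ((not z) -> (not r)) and z and q.
Then branch requires ((not z) -> (not r)) and z and (not p); else branch requires ((not z) -> (not (s and z))) and z.
Before the if: (((not r) and p) -> (((not z) -> (not r)) and z and (not p))) and ((not ((not r) and p)) -> (((not z) -> (not (s and z))) and z))
Before skip: (((not r) and p) -> (((not z) -> (not r)) and z and (not p))) and ((not ((not r) and p)) -> (((not z) -> (not (s and z))) and z))
Before skip: (((not r) and p) -> (((not z) -> (not r)) and z and (not p))) and ((not ((not r) and p)) -> (((not z) -> (not (s and z))) and z))
Answer: WP = (((not r) and p) -> (((not z) -> (not r)) and z and (not p))) and ((not ((not r) and p)) -> (((not z) -> (not (s and z))) and z))


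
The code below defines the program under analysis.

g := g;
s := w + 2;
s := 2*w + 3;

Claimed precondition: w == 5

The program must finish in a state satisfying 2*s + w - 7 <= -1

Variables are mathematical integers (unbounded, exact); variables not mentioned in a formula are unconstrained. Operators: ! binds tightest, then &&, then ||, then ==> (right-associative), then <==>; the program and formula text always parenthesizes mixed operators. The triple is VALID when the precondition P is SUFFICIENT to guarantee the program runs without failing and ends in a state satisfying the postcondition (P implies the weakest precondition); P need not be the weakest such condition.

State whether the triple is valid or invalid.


Working backward. After the program, the postcondition 2*s + w - 7 <= -1 must hold; in canonical form it is 2*s + w <= 6.
Before s := 2*w + 3: 5*w <= 0
Before s := w + 2: 5*w <= 0
Before g := g: 5*w <= 0
The weakest precondition is 5*w <= 0.
Check whether w == 5 implies it.
Countermodel: at the initial state w = 5, the precondition holds but the weakest precondition fails.
Answer: invalid


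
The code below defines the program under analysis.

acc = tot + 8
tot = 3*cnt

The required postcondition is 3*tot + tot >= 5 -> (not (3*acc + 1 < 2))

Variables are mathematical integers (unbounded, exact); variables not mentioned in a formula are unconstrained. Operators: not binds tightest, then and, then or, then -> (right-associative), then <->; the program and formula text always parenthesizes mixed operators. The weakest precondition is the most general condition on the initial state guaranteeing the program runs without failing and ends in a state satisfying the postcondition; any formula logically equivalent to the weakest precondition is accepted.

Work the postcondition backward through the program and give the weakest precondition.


Working backward. After the program, the postcondition 3*tot + tot >= 5 -> (not (3*acc + 1 < 2)) must hold; in canonical form it is 4*tot >= 5 -> (not (3*acc < 1)).
Before tot := 3*cnt: 12*cnt >= 5 -> (not (3*acc < 1))
Before acc := tot + 8: 12*cnt >= 5 -> (not (3*tot < -23))
Answer: WP = 12*cnt >= 5 -> (not (3*tot < -23))


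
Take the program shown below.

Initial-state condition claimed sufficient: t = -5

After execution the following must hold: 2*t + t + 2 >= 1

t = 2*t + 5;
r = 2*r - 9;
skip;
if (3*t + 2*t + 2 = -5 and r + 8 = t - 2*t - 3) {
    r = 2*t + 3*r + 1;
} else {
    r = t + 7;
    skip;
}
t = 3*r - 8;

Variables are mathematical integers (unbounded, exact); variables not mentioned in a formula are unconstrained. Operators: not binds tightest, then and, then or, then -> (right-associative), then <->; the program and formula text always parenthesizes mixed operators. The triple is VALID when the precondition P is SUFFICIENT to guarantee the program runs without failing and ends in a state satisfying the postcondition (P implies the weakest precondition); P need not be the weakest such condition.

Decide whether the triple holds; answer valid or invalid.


Working backward. After the program, the postcondition 2*t + t + 2 >= 1 must hold; in canonical form it is 3*t >= -1.
Before t := 3*r - 8: 9*r >= 23
Then branch requires 27*r + 18*t >= 14; else branch requires 9*t >= -40.
Before the if: ((5*t = -7 and r + t = -11) -> 27*r + 18*t >= 14) and ((not (5*t = -7 and r + t = -11)) -> 9*t >= -40)
Before skip: ((5*t = -7 and r + t = -11) -> 27*r + 18*t >= 14) and ((not (5*t = -7 and r + t = -11)) -> 9*t >= -40)
Before r := 2*r - 9: ((5*t = -7 and 2*r + t = -2) -> 54*r + 18*t >= 257) and ((not (5*t = -7 and 2*r + t = -2)) -> 9*t >= -40)
Before t := 2*t + 5: ((10*t = -32 and 2*r + 2*t = -7) -> 54*r + 36*t >= 167) and ((not (10*t = -32 and 2*r + 2*t = -7)) -> 18*t >= -85)
The weakest precondition is ((10*t = -32 and 2*r + 2*t = -7) -> 54*r + 36*t >= 167) and ((not (10*t = -32 and 2*r + 2*t = -7)) -> 18*t >= -85).
Check whether t = -5 implies it.
Countermodel: at the initial state r = 0, t = -5, the precondition holds but the weakest precondition fails.
Answer: invalid


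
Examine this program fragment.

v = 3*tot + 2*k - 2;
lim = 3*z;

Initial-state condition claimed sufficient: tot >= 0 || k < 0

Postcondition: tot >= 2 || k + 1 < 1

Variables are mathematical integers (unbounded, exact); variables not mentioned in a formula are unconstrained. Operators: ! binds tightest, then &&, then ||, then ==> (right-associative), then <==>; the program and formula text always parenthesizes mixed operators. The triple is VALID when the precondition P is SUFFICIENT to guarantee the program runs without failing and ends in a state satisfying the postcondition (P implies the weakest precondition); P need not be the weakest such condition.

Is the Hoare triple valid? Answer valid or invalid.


Working backward. After the program, the postcondition tot >= 2 || k + 1 < 1 must hold; in canonical form it is tot >= 2 || k < 0.
Before lim := 3*z: tot >= 2 || k < 0
Before v := 3*tot + 2*k - 2: tot >= 2 || k < 0
The weakest precondition is tot >= 2 || k < 0.
Check whether tot >= 0 || k < 0 implies it.
Countermodel: at the initial state k = 0, tot = 0, the precondition holds but the weakest precondition fails.
Answer: invalid


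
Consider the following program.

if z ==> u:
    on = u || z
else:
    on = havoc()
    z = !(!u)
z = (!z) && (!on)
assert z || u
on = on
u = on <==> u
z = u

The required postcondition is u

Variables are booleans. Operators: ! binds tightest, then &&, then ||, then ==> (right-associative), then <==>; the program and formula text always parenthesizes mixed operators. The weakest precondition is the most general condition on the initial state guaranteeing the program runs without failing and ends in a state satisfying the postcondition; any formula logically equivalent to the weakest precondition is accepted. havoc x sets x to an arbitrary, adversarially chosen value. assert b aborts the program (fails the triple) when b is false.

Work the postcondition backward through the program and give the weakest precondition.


Working backward. After the program, u must hold.
Before z := u: u
Before u := on <==> u: on <==> u
Before on := on: on <==> u
Before assert z || u: (z || u) && (on <==> u)
Before z := (!z) && (!on): (((!z) && (!on)) || u) && (on <==> u)
Then branch requires (((!z) && (!(u || z))) || u) && ((u || z) <==> u); else branch requires false.
Before the if: ((z ==> u) ==> ((((!z) && (!(u || z))) || u) && ((u || z) <==> u))) && (z ==> u)
Answer: WP = ((z ==> u) ==> ((((!z) && (!(u || z))) || u) && ((u || z) <==> u))) && (z ==> u)


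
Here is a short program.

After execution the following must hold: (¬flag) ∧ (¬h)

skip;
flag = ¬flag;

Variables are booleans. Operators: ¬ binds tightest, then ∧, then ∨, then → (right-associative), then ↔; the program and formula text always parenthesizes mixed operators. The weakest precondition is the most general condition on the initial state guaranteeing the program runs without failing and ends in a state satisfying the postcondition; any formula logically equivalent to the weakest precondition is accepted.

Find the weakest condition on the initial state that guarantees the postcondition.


Working backward. After the program, (¬flag) ∧ (¬h) must hold.
Before flag := ¬flag: flag ∧ (¬h)
Before skip: flag ∧ (¬h)
Answer: WP = flag ∧ (¬h)


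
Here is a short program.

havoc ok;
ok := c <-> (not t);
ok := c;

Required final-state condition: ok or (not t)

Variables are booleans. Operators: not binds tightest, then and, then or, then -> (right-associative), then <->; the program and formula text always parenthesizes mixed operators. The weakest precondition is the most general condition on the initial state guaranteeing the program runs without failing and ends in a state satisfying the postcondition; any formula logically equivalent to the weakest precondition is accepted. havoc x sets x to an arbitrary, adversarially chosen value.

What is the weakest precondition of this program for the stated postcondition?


Working backward. After the program, ok or (not t) must hold.
Before ok := c: c or (not t)
Before ok := c <-> (not t): c or (not t)
Before havoc ok: c or (not t)
Answer: WP = c or (not t)


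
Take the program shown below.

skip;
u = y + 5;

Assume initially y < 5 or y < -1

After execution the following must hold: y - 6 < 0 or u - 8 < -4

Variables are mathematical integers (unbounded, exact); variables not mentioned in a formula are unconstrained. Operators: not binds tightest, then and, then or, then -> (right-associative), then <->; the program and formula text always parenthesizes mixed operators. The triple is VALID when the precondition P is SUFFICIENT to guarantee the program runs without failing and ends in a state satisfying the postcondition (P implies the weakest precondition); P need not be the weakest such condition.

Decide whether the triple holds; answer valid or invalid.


Working backward. After the program, the postcondition y - 6 < 0 or u - 8 < -4 must hold; in canonical form it is y < 6 or u < 4.
Before u := y + 5: y < 6 or y < -1
Before skip: y < 6 or y < -1
The weakest precondition is y < 6 or y < -1.
Check whether y < 5 or y < -1 implies it.
Every state satisfying the precondition satisfies the weakest precondition: the implication holds.
Answer: valid


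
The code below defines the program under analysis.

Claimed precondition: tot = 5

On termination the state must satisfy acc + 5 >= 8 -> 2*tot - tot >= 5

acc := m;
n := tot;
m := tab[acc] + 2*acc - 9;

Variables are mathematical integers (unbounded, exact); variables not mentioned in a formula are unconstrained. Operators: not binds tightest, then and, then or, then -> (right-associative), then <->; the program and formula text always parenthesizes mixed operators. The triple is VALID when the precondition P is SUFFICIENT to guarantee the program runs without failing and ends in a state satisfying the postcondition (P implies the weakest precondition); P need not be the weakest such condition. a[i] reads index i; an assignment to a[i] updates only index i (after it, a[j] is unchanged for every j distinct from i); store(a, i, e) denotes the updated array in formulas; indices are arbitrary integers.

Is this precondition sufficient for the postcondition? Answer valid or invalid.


Working backward. After the program, the postcondition acc + 5 >= 8 -> 2*tot - tot >= 5 must hold; in canonical form it is acc >= 3 -> tot >= 5.
Before m := tab[acc] + 2*acc - 9: acc >= 3 -> tot >= 5
Before n := tot: acc >= 3 -> tot >= 5
Before acc := m: m >= 3 -> tot >= 5
The weakest precondition is m >= 3 -> tot >= 5.
Check whether tot = 5 implies it.
Every state satisfying the precondition satisfies the weakest precondition: the implication holds.
Answer: valid


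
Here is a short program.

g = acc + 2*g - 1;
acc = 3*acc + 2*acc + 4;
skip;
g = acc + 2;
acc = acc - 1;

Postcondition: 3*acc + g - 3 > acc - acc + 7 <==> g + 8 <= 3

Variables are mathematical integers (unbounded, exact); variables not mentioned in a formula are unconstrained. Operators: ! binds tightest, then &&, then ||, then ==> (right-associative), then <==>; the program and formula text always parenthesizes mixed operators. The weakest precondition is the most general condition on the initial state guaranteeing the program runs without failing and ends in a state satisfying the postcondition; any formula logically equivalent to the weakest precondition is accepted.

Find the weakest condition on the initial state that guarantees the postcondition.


Working backward. After the program, the postcondition 3*acc + g - 3 > acc - acc + 7 <==> g + 8 <= 3 must hold; in canonical form it is 3*acc + g > 10 <==> g <= -5.
Before acc := acc - 1: 3*acc + g > 13 <==> g <= -5
Before g := acc + 2: 4*acc > 11 <==> acc <= -7
Before skip: 4*acc > 11 <==> acc <= -7
Before acc := 3*acc + 2*acc + 4: 20*acc > -5 <==> 5*acc <= -11
Before g := acc + 2*g - 1: 20*acc > -5 <==> 5*acc <= -11
Answer: WP = 20*acc > -5 <==> 5*acc <= -11


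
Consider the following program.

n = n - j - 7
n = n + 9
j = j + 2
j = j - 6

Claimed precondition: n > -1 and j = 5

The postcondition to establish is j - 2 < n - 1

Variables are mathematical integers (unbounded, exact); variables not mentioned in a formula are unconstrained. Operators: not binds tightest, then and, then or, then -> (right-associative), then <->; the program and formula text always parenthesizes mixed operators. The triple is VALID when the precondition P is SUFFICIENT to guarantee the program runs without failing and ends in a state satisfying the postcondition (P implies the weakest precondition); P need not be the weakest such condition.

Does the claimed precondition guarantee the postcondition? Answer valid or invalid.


Working backward. After the program, the postcondition j - 2 < n - 1 must hold; in canonical form it is j < n + 1.
Before j := j - 6: j < n + 7
Before j := j + 2: j < n + 5
Before n := n + 9: j < n + 14
Before n := n - j - 7: 2*j < n + 7
The weakest precondition is 2*j < n + 7.
Check whether n > -1 and j = 5 implies it.
Countermodel: at the initial state j = 5, n = 0, the precondition holds but the weakest precondition fails.
Answer: invalid


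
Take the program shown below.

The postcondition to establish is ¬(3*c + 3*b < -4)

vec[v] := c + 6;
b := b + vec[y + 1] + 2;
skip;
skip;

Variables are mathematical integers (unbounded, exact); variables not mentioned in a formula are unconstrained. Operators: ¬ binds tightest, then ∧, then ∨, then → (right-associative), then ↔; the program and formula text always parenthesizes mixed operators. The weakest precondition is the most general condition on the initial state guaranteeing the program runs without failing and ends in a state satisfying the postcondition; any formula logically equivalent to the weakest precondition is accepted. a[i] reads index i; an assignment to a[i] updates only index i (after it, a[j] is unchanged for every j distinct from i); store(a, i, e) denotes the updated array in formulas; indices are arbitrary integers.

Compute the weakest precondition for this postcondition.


Working backward. After the program, the postcondition ¬(3*c + 3*b < -4) must hold; in canonical form it is ¬(3*b + 3*c < -4).
Before skip: ¬(3*b + 3*c < -4)
Before skip: ¬(3*b + 3*c < -4)
Before b := b + vec[y + 1] + 2: ¬(3*vec[y + 1] + 3*b + 3*c < -10)
Before vec[v] := c + 6: ¬(3*store(vec, v, c + 6)[y + 1] + 3*b + 3*c < -10)
Answer: WP = ¬(3*store(vec, v, c + 6)[y + 1] + 3*b + 3*c < -10)


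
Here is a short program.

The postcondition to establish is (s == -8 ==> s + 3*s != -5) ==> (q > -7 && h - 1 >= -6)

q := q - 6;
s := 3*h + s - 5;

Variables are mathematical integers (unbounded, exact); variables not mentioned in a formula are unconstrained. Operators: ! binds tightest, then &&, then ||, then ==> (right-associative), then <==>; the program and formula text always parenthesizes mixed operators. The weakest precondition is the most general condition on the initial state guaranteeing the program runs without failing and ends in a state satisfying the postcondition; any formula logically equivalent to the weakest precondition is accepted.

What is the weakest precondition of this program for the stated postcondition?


Working backward. After the program, the postcondition (s == -8 ==> s + 3*s != -5) ==> (q > -7 && h - 1 >= -6) must hold; in canonical form it is (s == -8 ==> 4*s != -5) ==> (q > -7 && h >= -5).
Before s := 3*h + s - 5: (3*h + s == -3 ==> 12*h + 4*s != 15) ==> (q > -7 && h >= -5)
Before q := q - 6: (3*h + s == -3 ==> 12*h + 4*s != 15) ==> (q > -1 && h >= -5)
Answer: WP = (3*h + s == -3 ==> 12*h + 4*s != 15) ==> (q > -1 && h >= -5)


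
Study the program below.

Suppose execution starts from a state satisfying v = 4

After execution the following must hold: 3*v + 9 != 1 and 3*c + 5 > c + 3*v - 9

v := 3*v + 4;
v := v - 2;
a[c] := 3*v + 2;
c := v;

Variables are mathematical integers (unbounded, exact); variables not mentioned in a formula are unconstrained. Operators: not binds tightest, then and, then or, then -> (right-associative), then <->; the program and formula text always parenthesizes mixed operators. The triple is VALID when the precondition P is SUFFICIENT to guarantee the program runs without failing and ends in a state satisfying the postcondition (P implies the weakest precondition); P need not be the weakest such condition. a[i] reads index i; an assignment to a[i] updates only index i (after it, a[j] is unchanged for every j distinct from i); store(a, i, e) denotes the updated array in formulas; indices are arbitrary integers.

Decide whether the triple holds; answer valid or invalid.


Working backward. After the program, the postcondition 3*v + 9 != 1 and 3*c + 5 > c + 3*v - 9 must hold; in canonical form it is 3*v != -8 and 2*c > 3*v - 14.
Before c := v: 3*v != -8 and v < 14
Before a[c] := 3*v + 2: 3*v != -8 and v < 14
Before v := v - 2: 3*v != -2 and v < 16
Before v := 3*v + 4: 9*v != -14 and 3*v < 12
The weakest precondition is 9*v != -14 and 3*v < 12.
Check whether v = 4 implies it.
Countermodel: at the initial state v = 4, the precondition holds but the weakest precondition fails.
Answer: invalid


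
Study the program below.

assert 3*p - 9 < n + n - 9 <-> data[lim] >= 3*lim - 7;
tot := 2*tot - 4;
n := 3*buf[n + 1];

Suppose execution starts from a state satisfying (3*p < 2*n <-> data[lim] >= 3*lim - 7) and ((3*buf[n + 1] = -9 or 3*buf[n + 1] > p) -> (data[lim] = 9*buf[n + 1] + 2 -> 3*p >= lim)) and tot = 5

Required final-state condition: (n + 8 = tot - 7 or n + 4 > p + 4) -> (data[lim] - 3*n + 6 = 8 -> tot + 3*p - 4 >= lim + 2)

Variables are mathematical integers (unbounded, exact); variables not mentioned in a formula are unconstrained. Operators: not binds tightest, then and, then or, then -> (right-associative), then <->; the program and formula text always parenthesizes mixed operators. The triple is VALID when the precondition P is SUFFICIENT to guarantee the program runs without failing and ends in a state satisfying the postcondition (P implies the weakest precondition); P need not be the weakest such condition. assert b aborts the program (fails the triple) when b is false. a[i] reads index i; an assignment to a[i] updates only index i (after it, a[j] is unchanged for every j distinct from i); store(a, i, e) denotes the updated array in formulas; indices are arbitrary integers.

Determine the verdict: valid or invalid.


Working backward. After the program, the postcondition (n + 8 = tot - 7 or n + 4 > p + 4) -> (data[lim] - 3*n + 6 = 8 -> tot + 3*p - 4 >= lim + 2) must hold; in canonical form it is (n = tot - 15 or n > p) -> (data[lim] = 3*n + 2 -> 3*p + tot >= lim + 6).
Before n := 3*buf[n + 1]: (3*buf[n + 1] = tot - 15 or 3*buf[n + 1] > p) -> (data[lim] = 9*buf[n + 1] + 2 -> 3*p + tot >= lim + 6)
Before tot := 2*tot - 4: (3*buf[n + 1] = 2*tot - 19 or 3*buf[n + 1] > p) -> (data[lim] = 9*buf[n + 1] + 2 -> 3*p + 2*tot >= lim + 10)
Before assert 3*p - 9 < n + n - 9 <-> data[lim] >= 3*lim - 7: (3*p < 2*n <-> data[lim] >= 3*lim - 7) and ((3*buf[n + 1] = 2*tot - 19 or 3*buf[n + 1] > p) -> (data[lim] = 9*buf[n + 1] + 2 -> 3*p + 2*tot >= lim + 10))
The weakest precondition is (3*p < 2*n <-> data[lim] >= 3*lim - 7) and ((3*buf[n + 1] = 2*tot - 19 or 3*buf[n + 1] > p) -> (data[lim] = 9*buf[n + 1] + 2 -> 3*p + 2*tot >= lim + 10)).
Check whether (3*p < 2*n <-> data[lim] >= 3*lim - 7) and ((3*buf[n + 1] = -9 or 3*buf[n + 1] > p) -> (data[lim] = 9*buf[n + 1] + 2 -> 3*p >= lim)) and tot = 5 implies it.
Every state satisfying the precondition satisfies the weakest precondition: the implication holds.
Answer: valid


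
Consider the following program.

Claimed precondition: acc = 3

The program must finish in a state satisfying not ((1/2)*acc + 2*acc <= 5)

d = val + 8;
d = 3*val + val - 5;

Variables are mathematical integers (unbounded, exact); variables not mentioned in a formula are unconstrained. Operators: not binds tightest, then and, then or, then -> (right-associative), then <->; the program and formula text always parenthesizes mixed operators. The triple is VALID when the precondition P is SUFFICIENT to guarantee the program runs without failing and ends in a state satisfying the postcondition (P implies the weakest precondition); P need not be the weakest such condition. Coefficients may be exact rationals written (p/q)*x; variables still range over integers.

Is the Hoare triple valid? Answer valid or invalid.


Working backward. After the program, the postcondition not ((1/2)*acc + 2*acc <= 5) must hold; in canonical form it is not ((5/2)*acc <= 5).
Before d := 3*val + val - 5: not ((5/2)*acc <= 5)
Before d := val + 8: not ((5/2)*acc <= 5)
The weakest precondition is not ((5/2)*acc <= 5).
Check whether acc = 3 implies it.
Every state satisfying the precondition satisfies the weakest precondition: the implication holds.
Answer: valid


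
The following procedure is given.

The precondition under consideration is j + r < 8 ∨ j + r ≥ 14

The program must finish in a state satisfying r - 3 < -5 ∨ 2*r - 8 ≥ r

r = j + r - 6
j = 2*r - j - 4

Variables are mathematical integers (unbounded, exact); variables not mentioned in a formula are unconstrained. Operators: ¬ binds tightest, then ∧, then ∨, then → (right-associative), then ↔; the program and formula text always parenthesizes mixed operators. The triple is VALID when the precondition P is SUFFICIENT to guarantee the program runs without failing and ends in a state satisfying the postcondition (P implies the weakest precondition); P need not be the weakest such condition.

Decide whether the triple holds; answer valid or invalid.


Working backward. After the program, the postcondition r - 3 < -5 ∨ 2*r - 8 ≥ r must hold; in canonical form it is r < -2 ∨ r ≥ 8.
Before j := 2*r - j - 4: r < -2 ∨ r ≥ 8
Before r := j + r - 6: j + r < 4 ∨ j + r ≥ 14
The weakest precondition is j + r < 4 ∨ j + r ≥ 14.
Check whether j + r < 8 ∨ j + r ≥ 14 implies it.
Countermodel: at the initial state j = 4, r = 0, the precondition holds but the weakest precondition fails.
Answer: invalid


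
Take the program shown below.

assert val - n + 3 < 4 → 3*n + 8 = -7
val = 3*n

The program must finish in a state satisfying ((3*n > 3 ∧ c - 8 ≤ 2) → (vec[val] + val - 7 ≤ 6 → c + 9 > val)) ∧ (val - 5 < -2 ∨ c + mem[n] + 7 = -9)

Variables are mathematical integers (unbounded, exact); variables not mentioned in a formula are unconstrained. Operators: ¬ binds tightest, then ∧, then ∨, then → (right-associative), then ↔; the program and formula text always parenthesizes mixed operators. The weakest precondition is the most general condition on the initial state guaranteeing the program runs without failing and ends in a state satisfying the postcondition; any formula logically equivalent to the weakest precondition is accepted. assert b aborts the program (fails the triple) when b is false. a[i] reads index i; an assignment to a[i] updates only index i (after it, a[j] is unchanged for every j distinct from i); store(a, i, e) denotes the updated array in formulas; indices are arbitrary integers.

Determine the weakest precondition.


Working backward. After the program, the postcondition ((3*n > 3 ∧ c - 8 ≤ 2) → (vec[val] + val - 7 ≤ 6 → c + 9 > val)) ∧ (val - 5 < -2 ∨ c + mem[n] + 7 = -9) must hold; in canonical form it is ((3*n > 3 ∧ c ≤ 10) → (vec[val] + val ≤ 13 → c > val - 9)) ∧ (val < 3 ∨ mem[n] + c = -16).
Before val := 3*n: ((3*n > 3 ∧ c ≤ 10) → (vec[3*n] + 3*n ≤ 13 → c > 3*n - 9)) ∧ (3*n < 3 ∨ mem[n] + c = -16)
Before assert val - n + 3 < 4 → 3*n + 8 = -7: (val < n + 1 → 3*n = -15) ∧ ((3*n > 3 ∧ c ≤ 10) → (vec[3*n] + 3*n ≤ 13 → c > 3*n - 9)) ∧ (3*n < 3 ∨ mem[n] + c = -16)
Answer: WP = (val < n + 1 → 3*n = -15) ∧ ((3*n > 3 ∧ c ≤ 10) → (vec[3*n] + 3*n ≤ 13 → c > 3*n - 9)) ∧ (3*n < 3 ∨ mem[n] + c = -16)


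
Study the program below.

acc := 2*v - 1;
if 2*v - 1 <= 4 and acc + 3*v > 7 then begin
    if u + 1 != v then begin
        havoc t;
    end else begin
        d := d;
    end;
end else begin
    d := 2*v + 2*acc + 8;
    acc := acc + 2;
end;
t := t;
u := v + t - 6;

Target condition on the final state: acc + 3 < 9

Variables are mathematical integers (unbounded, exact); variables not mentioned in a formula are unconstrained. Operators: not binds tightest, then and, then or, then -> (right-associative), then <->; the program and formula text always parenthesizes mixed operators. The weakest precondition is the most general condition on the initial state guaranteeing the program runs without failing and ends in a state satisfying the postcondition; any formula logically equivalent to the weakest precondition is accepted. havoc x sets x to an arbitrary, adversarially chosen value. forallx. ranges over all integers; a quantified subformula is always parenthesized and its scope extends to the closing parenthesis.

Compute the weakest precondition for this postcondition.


Working backward. After the program, the postcondition acc + 3 < 9 must hold; in canonical form it is acc < 6.
Before u := v + t - 6: acc < 6
Before t := t: acc < 6
Then branch requires (u != v - 1 -> acc < 6) and ((not (u != v - 1)) -> acc < 6); else branch requires acc < 4.
Before the if: ((2*v <= 5 and acc + 3*v > 7) -> ((u != v - 1 -> acc < 6) and ((not (u != v - 1)) -> acc < 6))) and ((not (2*v <= 5 and acc + 3*v > 7)) -> acc < 4)
Before acc := 2*v - 1: ((2*v <= 5 and 5*v > 8) -> ((u != v - 1 -> 2*v < 7) and ((not (u != v - 1)) -> 2*v < 7))) and ((not (2*v <= 5 and 5*v > 8)) -> 2*v < 5)
Answer: WP = ((2*v <= 5 and 5*v > 8) -> ((u != v - 1 -> 2*v < 7) and ((not (u != v - 1)) -> 2*v < 7))) and ((not (2*v <= 5 and 5*v > 8)) -> 2*v < 5)


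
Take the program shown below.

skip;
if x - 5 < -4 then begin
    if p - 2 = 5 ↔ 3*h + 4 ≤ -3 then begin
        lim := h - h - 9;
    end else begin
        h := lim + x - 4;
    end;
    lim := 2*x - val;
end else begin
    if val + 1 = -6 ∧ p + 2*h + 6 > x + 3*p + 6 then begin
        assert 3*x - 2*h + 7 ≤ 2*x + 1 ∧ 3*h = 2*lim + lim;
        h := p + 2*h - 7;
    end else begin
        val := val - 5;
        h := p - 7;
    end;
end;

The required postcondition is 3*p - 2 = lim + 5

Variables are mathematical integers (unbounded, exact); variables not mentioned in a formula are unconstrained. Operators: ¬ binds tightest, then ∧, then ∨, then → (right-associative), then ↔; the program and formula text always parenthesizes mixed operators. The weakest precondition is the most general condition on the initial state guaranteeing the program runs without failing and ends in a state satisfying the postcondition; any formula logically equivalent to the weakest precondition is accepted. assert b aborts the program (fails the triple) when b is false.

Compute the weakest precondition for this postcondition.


Working backward. After the program, the postcondition 3*p - 2 = lim + 5 must hold; in canonical form it is 3*p = lim + 7.
Then branch requires ((p = 7 ↔ 3*h ≤ -7) → 3*p + val = 2*x + 7) ∧ ((¬(p = 7 ↔ 3*h ≤ -7)) → 3*p + val = 2*x + 7); else branch requires ((val = -7 ∧ 2*h > 2*p + x) → (x ≤ 2*h - 6 ∧ 3*h = 3*lim ∧ 3*p = lim + 7)) ∧ ((¬(val = -7 ∧ 2*h > 2*p + x)) → 3*p = lim + 7).
Before the if: (x < 1 → (((p = 7 ↔ 3*h ≤ -7) → 3*p + val = 2*x + 7) ∧ ((¬(p = 7 ↔ 3*h ≤ -7)) → 3*p + val = 2*x + 7))) ∧ ((¬(x < 1)) → (((val = -7 ∧ 2*h > 2*p + x) → (x ≤ 2*h - 6 ∧ 3*h = 3*lim ∧ 3*p = lim + 7)) ∧ ((¬(val = -7 ∧ 2*h > 2*p + x)) → 3*p = lim + 7)))
Before skip: (x < 1 → (((p = 7 ↔ 3*h ≤ -7) → 3*p + val = 2*x + 7) ∧ ((¬(p = 7 ↔ 3*h ≤ -7)) → 3*p + val = 2*x + 7))) ∧ ((¬(x < 1)) → (((val = -7 ∧ 2*h > 2*p + x) → (x ≤ 2*h - 6 ∧ 3*h = 3*lim ∧ 3*p = lim + 7)) ∧ ((¬(val = -7 ∧ 2*h > 2*p + x)) → 3*p = lim + 7)))
Answer: WP = (x < 1 → (((p = 7 ↔ 3*h ≤ -7) → 3*p + val = 2*x + 7) ∧ ((¬(p = 7 ↔ 3*h ≤ -7)) → 3*p + val = 2*x + 7))) ∧ ((¬(x < 1)) → (((val = -7 ∧ 2*h > 2*p + x) → (x ≤ 2*h - 6 ∧ 3*h = 3*lim ∧ 3*p = lim + 7)) ∧ ((¬(val = -7 ∧ 2*h > 2*p + x)) → 3*p = lim + 7)))


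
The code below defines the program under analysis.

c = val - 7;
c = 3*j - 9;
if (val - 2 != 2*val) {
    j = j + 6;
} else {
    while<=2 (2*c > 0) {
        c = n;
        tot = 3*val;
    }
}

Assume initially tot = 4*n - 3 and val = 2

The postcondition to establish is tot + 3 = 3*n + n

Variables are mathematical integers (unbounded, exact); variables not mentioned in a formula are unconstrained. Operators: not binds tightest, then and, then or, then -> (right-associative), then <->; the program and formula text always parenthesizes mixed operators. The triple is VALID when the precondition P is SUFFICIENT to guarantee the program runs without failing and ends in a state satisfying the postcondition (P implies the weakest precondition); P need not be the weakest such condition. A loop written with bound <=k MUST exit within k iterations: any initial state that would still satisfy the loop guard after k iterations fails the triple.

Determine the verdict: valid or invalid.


Working backward. After the program, the postcondition tot + 3 = 3*n + n must hold; in canonical form it is tot = 4*n - 3.
Then branch requires tot = 4*n - 3; else branch requires (2*c > 0 -> ((2*n > 0 -> ((not (2*n > 0)) and 3*val = 4*n - 3)) and ((not (2*n > 0)) -> 3*val = 4*n - 3))) and ((not (2*c > 0)) -> tot = 4*n - 3).
Before the if: (val != -2 -> tot = 4*n - 3) and ((not (val != -2)) -> ((2*c > 0 -> ((2*n > 0 -> ((not (2*n > 0)) and 3*val = 4*n - 3)) and ((not (2*n > 0)) -> 3*val = 4*n - 3))) and ((not (2*c > 0)) -> tot = 4*n - 3)))
Before c := 3*j - 9: (val != -2 -> tot = 4*n - 3) and ((not (val != -2)) -> ((6*j > 18 -> ((2*n > 0 -> ((not (2*n > 0)) and 3*val = 4*n - 3)) and ((not (2*n > 0)) -> 3*val = 4*n - 3))) and ((not (6*j > 18)) -> tot = 4*n - 3)))
Before c := val - 7: (val != -2 -> tot = 4*n - 3) and ((not (val != -2)) -> ((6*j > 18 -> ((2*n > 0 -> ((not (2*n > 0)) and 3*val = 4*n - 3)) and ((not (2*n > 0)) -> 3*val = 4*n - 3))) and ((not (6*j > 18)) -> tot = 4*n - 3)))
The weakest precondition is (val != -2 -> tot = 4*n - 3) and ((not (val != -2)) -> ((6*j > 18 -> ((2*n > 0 -> ((not (2*n > 0)) and 3*val = 4*n - 3)) and ((not (2*n > 0)) -> 3*val = 4*n - 3))) and ((not (6*j > 18)) -> tot = 4*n - 3))).
Check whether tot = 4*n - 3 and val = 2 implies it.
Every state satisfying the precondition satisfies the weakest precondition: the implication holds.
Answer: valid


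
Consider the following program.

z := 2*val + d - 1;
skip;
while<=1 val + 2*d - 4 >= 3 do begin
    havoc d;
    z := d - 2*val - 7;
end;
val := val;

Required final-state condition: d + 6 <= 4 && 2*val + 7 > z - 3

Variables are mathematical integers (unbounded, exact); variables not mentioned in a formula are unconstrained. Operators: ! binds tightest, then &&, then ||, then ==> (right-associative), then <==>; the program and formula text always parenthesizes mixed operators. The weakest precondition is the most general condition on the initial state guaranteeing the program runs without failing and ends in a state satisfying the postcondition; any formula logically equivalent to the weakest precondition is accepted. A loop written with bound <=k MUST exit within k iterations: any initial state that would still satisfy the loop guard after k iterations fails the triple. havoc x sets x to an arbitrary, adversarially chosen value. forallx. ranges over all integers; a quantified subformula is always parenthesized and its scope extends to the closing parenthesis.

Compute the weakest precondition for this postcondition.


Working backward. After the program, the postcondition d + 6 <= 4 && 2*val + 7 > z - 3 must hold; in canonical form it is d <= -2 && 2*val > z - 10.
Before val := val: d <= -2 && 2*val > z - 10
Before the loop (bound <=1), unroll the exhaustion recursion (WP_0 = exit-now case; WP_j = one more guarded iteration, up to j = 1):
  WP_0: (!(2*d + val >= 7)) && d <= -2 && 2*val > z - 10
  WP_1: (2*d + val >= 7 ==> (forall d_1. ((!(2*d_1 + val >= 7)) && d_1 <= -2 && 4*val > d_1 - 17))) && ((!(2*d + val >= 7)) ==> (d <= -2 && 2*val > z - 10))
So before the loop: (2*d + val >= 7 ==> (forall d_1. ((!(2*d_1 + val >= 7)) && d_1 <= -2 && 4*val > d_1 - 17))) && ((!(2*d + val >= 7)) ==> (d <= -2 && 2*val > z - 10))
Before skip: (2*d + val >= 7 ==> (forall d_1. ((!(2*d_1 + val >= 7)) && d_1 <= -2 && 4*val > d_1 - 17))) && ((!(2*d + val >= 7)) ==> (d <= -2 && 2*val > z - 10))
Before z := 2*val + d - 1: (2*d + val >= 7 ==> (forall d_1. ((!(2*d_1 + val >= 7)) && d_1 <= -2 && 4*val > d_1 - 17))) && ((!(2*d + val >= 7)) ==> (d <= -2 && d < 11))
Answer: WP = (2*d + val >= 7 ==> (forall d_1. ((!(2*d_1 + val >= 7)) && d_1 <= -2 && 4*val > d_1 - 17))) && ((!(2*d + val >= 7)) ==> (d <= -2 && d < 11))


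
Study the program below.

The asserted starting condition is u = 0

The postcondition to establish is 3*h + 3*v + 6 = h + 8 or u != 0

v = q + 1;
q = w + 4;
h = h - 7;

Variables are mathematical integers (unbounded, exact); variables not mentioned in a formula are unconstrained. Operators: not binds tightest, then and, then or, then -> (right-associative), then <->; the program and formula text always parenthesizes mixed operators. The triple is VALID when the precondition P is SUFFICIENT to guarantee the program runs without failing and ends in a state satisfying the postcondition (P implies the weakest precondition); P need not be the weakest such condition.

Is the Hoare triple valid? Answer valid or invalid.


Working backward. After the program, the postcondition 3*h + 3*v + 6 = h + 8 or u != 0 must hold; in canonical form it is 2*h + 3*v = 2 or u != 0.
Before h := h - 7: 2*h + 3*v = 16 or u != 0
Before q := w + 4: 2*h + 3*v = 16 or u != 0
Before v := q + 1: 2*h + 3*q = 13 or u != 0
The weakest precondition is 2*h + 3*q = 13 or u != 0.
Check whether u = 0 implies it.
Countermodel: at the initial state h = 7, q = 0, u = 0, the precondition holds but the weakest precondition fails.
Answer: invalid


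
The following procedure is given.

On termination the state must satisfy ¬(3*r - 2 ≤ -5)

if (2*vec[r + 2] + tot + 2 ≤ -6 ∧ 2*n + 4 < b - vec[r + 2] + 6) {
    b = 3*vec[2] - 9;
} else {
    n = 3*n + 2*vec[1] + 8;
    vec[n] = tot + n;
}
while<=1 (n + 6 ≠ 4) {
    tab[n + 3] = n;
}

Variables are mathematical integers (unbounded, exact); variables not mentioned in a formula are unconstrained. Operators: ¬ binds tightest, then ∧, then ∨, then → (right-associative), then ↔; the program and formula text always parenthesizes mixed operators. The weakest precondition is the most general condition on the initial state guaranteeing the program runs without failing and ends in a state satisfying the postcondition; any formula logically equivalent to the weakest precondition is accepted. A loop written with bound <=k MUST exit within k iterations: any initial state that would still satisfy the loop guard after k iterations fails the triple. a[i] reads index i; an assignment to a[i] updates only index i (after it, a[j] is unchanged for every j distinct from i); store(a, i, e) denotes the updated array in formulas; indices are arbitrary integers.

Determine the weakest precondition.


Working backward. After the program, the postcondition ¬(3*r - 2 ≤ -5) must hold; in canonical form it is ¬(3*r ≤ -3).
Before the loop (bound <=1), unroll the exhaustion recursion (WP_0 = exit-now case; WP_j = one more guarded iteration, up to j = 1):
  WP_0: (¬(n ≠ -2)) ∧ (¬(3*r ≤ -3))
  WP_1: (n ≠ -2 → ((¬(n ≠ -2)) ∧ (¬(3*r ≤ -3)))) ∧ ((¬(n ≠ -2)) → (¬(3*r ≤ -3)))
So before the loop: (n ≠ -2 → ((¬(n ≠ -2)) ∧ (¬(3*r ≤ -3)))) ∧ ((¬(n ≠ -2)) → (¬(3*r ≤ -3)))
Then branch requires (n ≠ -2 → ((¬(n ≠ -2)) ∧ (¬(3*r ≤ -3)))) ∧ ((¬(n ≠ -2)) → (¬(3*r ≤ -3))); else branch requires (2*vec[1] + 3*n ≠ -10 → ((¬(2*vec[1] + 3*n ≠ -10)) ∧ (¬(3*r ≤ -3)))) ∧ ((¬(2*vec[1] + 3*n ≠ -10)) → (¬(3*r ≤ -3))).
Before the if: ((2*vec[r + 2] + tot ≤ -8 ∧ vec[r + 2] + 2*n < b + 2) → ((n ≠ -2 → ((¬(n ≠ -2)) ∧ (¬(3*r ≤ -3)))) ∧ ((¬(n ≠ -2)) → (¬(3*r ≤ -3))))) ∧ ((¬(2*vec[r + 2] + tot ≤ -8 ∧ vec[r + 2] + 2*n < b + 2)) → ((2*vec[1] + 3*n ≠ -10 → ((¬(2*vec[1] + 3*n ≠ -10)) ∧ (¬(3*r ≤ -3)))) ∧ ((¬(2*vec[1] + 3*n ≠ -10)) → (¬(3*r ≤ -3)))))
Answer: WP = ((2*vec[r + 2] + tot ≤ -8 ∧ vec[r + 2] + 2*n < b + 2) → ((n ≠ -2 → ((¬(n ≠ -2)) ∧ (¬(3*r ≤ -3)))) ∧ ((¬(n ≠ -2)) → (¬(3*r ≤ -3))))) ∧ ((¬(2*vec[r + 2] + tot ≤ -8 ∧ vec[r + 2] + 2*n < b + 2)) → ((2*vec[1] + 3*n ≠ -10 → ((¬(2*vec[1] + 3*n ≠ -10)) ∧ (¬(3*r ≤ -3)))) ∧ ((¬(2*vec[1] + 3*n ≠ -10)) → (¬(3*r ≤ -3)))))


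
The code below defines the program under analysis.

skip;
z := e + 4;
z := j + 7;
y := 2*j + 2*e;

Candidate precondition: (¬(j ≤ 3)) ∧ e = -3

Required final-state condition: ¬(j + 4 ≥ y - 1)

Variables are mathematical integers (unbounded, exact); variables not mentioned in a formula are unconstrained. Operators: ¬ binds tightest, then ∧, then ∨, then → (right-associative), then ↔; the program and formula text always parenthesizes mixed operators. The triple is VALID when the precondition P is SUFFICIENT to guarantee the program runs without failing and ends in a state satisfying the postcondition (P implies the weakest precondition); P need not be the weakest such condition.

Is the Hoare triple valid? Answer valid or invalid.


Working backward. After the program, the postcondition ¬(j + 4 ≥ y - 1) must hold; in canonical form it is ¬(j ≥ y - 5).
Before y := 2*j + 2*e: ¬(2*e + j ≤ 5)
Before z := j + 7: ¬(2*e + j ≤ 5)
Before z := e + 4: ¬(2*e + j ≤ 5)
Before skip: ¬(2*e + j ≤ 5)
The weakest precondition is ¬(2*e + j ≤ 5).
Check whether (¬(j ≤ 3)) ∧ e = -3 implies it.
Countermodel: at the initial state e = -3, j = 4, the precondition holds but the weakest precondition fails.
Answer: invalid


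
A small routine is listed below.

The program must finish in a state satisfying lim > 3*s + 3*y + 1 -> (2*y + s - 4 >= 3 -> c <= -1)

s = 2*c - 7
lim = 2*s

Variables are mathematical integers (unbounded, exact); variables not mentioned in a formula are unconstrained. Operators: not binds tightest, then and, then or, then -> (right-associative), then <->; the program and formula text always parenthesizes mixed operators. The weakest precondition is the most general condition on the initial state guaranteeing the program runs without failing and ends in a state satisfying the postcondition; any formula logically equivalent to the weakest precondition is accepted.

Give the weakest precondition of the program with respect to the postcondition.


Working backward. After the program, the postcondition lim > 3*s + 3*y + 1 -> (2*y + s - 4 >= 3 -> c <= -1) must hold; in canonical form it is lim > 3*s + 3*y + 1 -> (s + 2*y >= 7 -> c <= -1).
Before lim := 2*s: s + 3*y < -1 -> (s + 2*y >= 7 -> c <= -1)
Before s := 2*c - 7: 2*c + 3*y < 6 -> (2*c + 2*y >= 14 -> c <= -1)
Answer: WP = 2*c + 3*y < 6 -> (2*c + 2*y >= 14 -> c <= -1)
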